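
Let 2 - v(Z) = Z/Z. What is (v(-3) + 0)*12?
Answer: 12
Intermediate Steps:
v(Z) = 1 (v(Z) = 2 - Z/Z = 2 - 1*1 = 2 - 1 = 1)
(v(-3) + 0)*12 = (1 + 0)*12 = 1*12 = 12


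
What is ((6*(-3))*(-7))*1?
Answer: 126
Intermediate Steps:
((6*(-3))*(-7))*1 = -18*(-7)*1 = 126*1 = 126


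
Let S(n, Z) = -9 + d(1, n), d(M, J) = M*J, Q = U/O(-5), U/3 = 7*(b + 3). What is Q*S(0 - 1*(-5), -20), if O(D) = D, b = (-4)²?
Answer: 1596/5 ≈ 319.20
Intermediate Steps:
b = 16
U = 399 (U = 3*(7*(16 + 3)) = 3*(7*19) = 3*133 = 399)
Q = -399/5 (Q = 399/(-5) = 399*(-⅕) = -399/5 ≈ -79.800)
d(M, J) = J*M
S(n, Z) = -9 + n (S(n, Z) = -9 + n*1 = -9 + n)
Q*S(0 - 1*(-5), -20) = -399*(-9 + (0 - 1*(-5)))/5 = -399*(-9 + (0 + 5))/5 = -399*(-9 + 5)/5 = -399/5*(-4) = 1596/5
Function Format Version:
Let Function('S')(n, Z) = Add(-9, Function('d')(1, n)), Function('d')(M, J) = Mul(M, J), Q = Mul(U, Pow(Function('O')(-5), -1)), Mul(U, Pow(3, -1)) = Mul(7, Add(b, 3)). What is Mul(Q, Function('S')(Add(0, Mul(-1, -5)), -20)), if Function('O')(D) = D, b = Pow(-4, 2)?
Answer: Rational(1596, 5) ≈ 319.20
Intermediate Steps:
b = 16
U = 399 (U = Mul(3, Mul(7, Add(16, 3))) = Mul(3, Mul(7, 19)) = Mul(3, 133) = 399)
Q = Rational(-399, 5) (Q = Mul(399, Pow(-5, -1)) = Mul(399, Rational(-1, 5)) = Rational(-399, 5) ≈ -79.800)
Function('d')(M, J) = Mul(J, M)
Function('S')(n, Z) = Add(-9, n) (Function('S')(n, Z) = Add(-9, Mul(n, 1)) = Add(-9, n))
Mul(Q, Function('S')(Add(0, Mul(-1, -5)), -20)) = Mul(Rational(-399, 5), Add(-9, Add(0, Mul(-1, -5)))) = Mul(Rational(-399, 5), Add(-9, Add(0, 5))) = Mul(Rational(-399, 5), Add(-9, 5)) = Mul(Rational(-399, 5), -4) = Rational(1596, 5)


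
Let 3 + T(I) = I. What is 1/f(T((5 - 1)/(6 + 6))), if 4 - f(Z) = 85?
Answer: -1/81 ≈ -0.012346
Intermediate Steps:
T(I) = -3 + I
f(Z) = -81 (f(Z) = 4 - 1*85 = 4 - 85 = -81)
1/f(T((5 - 1)/(6 + 6))) = 1/(-81) = -1/81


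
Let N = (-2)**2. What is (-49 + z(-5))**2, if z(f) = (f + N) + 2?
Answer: 2304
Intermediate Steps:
N = 4
z(f) = 6 + f (z(f) = (f + 4) + 2 = (4 + f) + 2 = 6 + f)
(-49 + z(-5))**2 = (-49 + (6 - 5))**2 = (-49 + 1)**2 = (-48)**2 = 2304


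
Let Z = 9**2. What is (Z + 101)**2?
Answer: 33124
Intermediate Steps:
Z = 81
(Z + 101)**2 = (81 + 101)**2 = 182**2 = 33124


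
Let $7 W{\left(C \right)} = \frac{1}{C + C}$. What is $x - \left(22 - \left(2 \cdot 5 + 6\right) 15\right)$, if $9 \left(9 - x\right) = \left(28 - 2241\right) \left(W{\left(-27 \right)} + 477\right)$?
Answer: $\frac{399787219}{3402} \approx 1.1752 \cdot 10^{5}$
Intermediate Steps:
$W{\left(C \right)} = \frac{1}{14 C}$ ($W{\left(C \right)} = \frac{1}{7 \left(C + C\right)} = \frac{1}{7 \cdot 2 C} = \frac{\frac{1}{2} \frac{1}{C}}{7} = \frac{1}{14 C}$)
$x = \frac{399045583}{3402}$ ($x = 9 - \frac{\left(28 - 2241\right) \left(\frac{1}{14 \left(-27\right)} + 477\right)}{9} = 9 - \frac{\left(-2213\right) \left(\frac{1}{14} \left(- \frac{1}{27}\right) + 477\right)}{9} = 9 - \frac{\left(-2213\right) \left(- \frac{1}{378} + 477\right)}{9} = 9 - \frac{\left(-2213\right) \frac{180305}{378}}{9} = 9 - - \frac{399014965}{3402} = 9 + \frac{399014965}{3402} = \frac{399045583}{3402} \approx 1.173 \cdot 10^{5}$)
$x - \left(22 - \left(2 \cdot 5 + 6\right) 15\right) = \frac{399045583}{3402} - \left(22 - \left(2 \cdot 5 + 6\right) 15\right) = \frac{399045583}{3402} - \left(22 - \left(10 + 6\right) 15\right) = \frac{399045583}{3402} + \left(-22 + 16 \cdot 15\right) = \frac{399045583}{3402} + \left(-22 + 240\right) = \frac{399045583}{3402} + 218 = \frac{399787219}{3402}$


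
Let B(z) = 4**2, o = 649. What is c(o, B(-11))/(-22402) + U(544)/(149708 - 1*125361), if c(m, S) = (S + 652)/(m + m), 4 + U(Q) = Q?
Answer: 3921436511/176989274803 ≈ 0.022156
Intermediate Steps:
B(z) = 16
U(Q) = -4 + Q
c(m, S) = (652 + S)/(2*m) (c(m, S) = (652 + S)/((2*m)) = (652 + S)*(1/(2*m)) = (652 + S)/(2*m))
c(o, B(-11))/(-22402) + U(544)/(149708 - 1*125361) = ((1/2)*(652 + 16)/649)/(-22402) + (-4 + 544)/(149708 - 1*125361) = ((1/2)*(1/649)*668)*(-1/22402) + 540/(149708 - 125361) = (334/649)*(-1/22402) + 540/24347 = -167/7269449 + 540*(1/24347) = -167/7269449 + 540/24347 = 3921436511/176989274803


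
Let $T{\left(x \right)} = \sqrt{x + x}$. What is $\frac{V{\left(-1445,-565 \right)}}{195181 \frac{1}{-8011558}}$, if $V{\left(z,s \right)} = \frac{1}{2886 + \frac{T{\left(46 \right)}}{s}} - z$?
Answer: $- \frac{7695103936884579112445}{129737969489987362} - \frac{2263265135 \sqrt{23}}{129737969489987362} \approx -59313.0$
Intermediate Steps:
$T{\left(x \right)} = \sqrt{2} \sqrt{x}$ ($T{\left(x \right)} = \sqrt{2 x} = \sqrt{2} \sqrt{x}$)
$V{\left(z,s \right)} = \frac{1}{2886 + \frac{2 \sqrt{23}}{s}} - z$ ($V{\left(z,s \right)} = \frac{1}{2886 + \frac{\sqrt{2} \sqrt{46}}{s}} - z = \frac{1}{2886 + \frac{2 \sqrt{23}}{s}} - z$)
$\frac{V{\left(-1445,-565 \right)}}{195181 \frac{1}{-8011558}} = \frac{\frac{1}{\sqrt{23} + 1443 \left(-565\right)} \left(\frac{1}{2} \left(-565\right) - - 1445 \sqrt{23} - \left(-815295\right) \left(-1445\right)\right)}{195181 \frac{1}{-8011558}} = \frac{\frac{1}{\sqrt{23} - 815295} \left(- \frac{565}{2} + 1445 \sqrt{23} - 1178101275\right)}{195181 \left(- \frac{1}{8011558}\right)} = \frac{\frac{1}{-815295 + \sqrt{23}} \left(- \frac{2356203115}{2} + 1445 \sqrt{23}\right)}{- \frac{195181}{8011558}} = \frac{- \frac{2356203115}{2} + 1445 \sqrt{23}}{-815295 + \sqrt{23}} \left(- \frac{8011558}{195181}\right) = - \frac{8011558 \left(- \frac{2356203115}{2} + 1445 \sqrt{23}\right)}{195181 \left(-815295 + \sqrt{23}\right)}$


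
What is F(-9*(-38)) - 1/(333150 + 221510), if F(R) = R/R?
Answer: 554659/554660 ≈ 1.0000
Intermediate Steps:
F(R) = 1
F(-9*(-38)) - 1/(333150 + 221510) = 1 - 1/(333150 + 221510) = 1 - 1/554660 = 554659/554660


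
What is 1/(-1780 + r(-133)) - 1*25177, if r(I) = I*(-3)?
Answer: -34769438/1381 ≈ -25177.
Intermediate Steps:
r(I) = -3*I
1/(-1780 + r(-133)) - 1*25177 = 1/(-1780 - 3*(-133)) - 1*25177 = 1/(-1780 + 399) - 25177 = 1/(-1381) - 25177 = -1/1381 - 25177 = -34769438/1381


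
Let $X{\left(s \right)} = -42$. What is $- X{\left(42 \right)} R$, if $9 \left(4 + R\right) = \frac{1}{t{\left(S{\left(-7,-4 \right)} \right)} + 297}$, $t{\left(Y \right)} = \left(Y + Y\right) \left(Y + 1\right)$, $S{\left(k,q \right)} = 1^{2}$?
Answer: $- \frac{21670}{129} \approx -167.98$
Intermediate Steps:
$S{\left(k,q \right)} = 1$
$t{\left(Y \right)} = 2 Y \left(1 + Y\right)$
$R = - \frac{10835}{2709}$ ($R = -4 + \frac{1}{9 \left(2 \cdot 1 \left(1 + 1\right) + 297\right)} = -4 + \frac{1}{9 \left(2 \cdot 1 \cdot 2 + 297\right)} = -4 + \frac{1}{9 \left(4 + 297\right)} = -4 + \frac{1}{9 \cdot 301} = -4 + \frac{1}{9} \cdot \frac{1}{301} = -4 + \frac{1}{2709} = - \frac{10835}{2709} \approx -3.9996$)
$- X{\left(42 \right)} R = \left(-1\right) \left(-42\right) \left(- \frac{10835}{2709}\right) = 42 \left(- \frac{10835}{2709}\right) = - \frac{21670}{129}$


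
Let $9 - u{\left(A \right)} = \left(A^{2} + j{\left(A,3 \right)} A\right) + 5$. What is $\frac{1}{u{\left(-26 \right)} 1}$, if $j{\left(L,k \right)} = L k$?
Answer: $- \frac{1}{2700} \approx -0.00037037$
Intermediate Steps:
$u{\left(A \right)} = 4 - 4 A^{2}$ ($u{\left(A \right)} = 9 - \left(\left(A^{2} + A 3 A\right) + 5\right) = 9 - \left(\left(A^{2} + 3 A A\right) + 5\right) = 9 - \left(\left(A^{2} + 3 A^{2}\right) + 5\right) = 9 - \left(4 A^{2} + 5\right) = 9 - \left(5 + 4 A^{2}\right) = 4 - 4 A^{2}$)
$\frac{1}{u{\left(-26 \right)} 1} = \frac{1}{\left(4 - 4 \left(-26\right)^{2}\right) 1} = \frac{1}{\left(4 - 2704\right) 1} = \frac{1}{\left(-2700\right) 1} = \frac{1}{-2700} = - \frac{1}{2700}$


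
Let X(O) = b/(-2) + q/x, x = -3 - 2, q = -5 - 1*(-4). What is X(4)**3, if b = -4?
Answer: 1331/125 ≈ 10.648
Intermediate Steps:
q = -1 (q = -5 + 4 = -1)
x = -5
X(O) = 11/5 (X(O) = -4/(-2) - 1/(-5) = -4*(-1/2) - 1*(-1/5) = 2 + 1/5 = 11/5)
X(4)**3 = (11/5)**3 = 1331/125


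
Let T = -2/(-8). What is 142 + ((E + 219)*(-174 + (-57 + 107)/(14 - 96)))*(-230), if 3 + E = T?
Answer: 712153169/82 ≈ 8.6848e+6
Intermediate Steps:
T = 1/4 (T = -2*(-1/8) = 1/4 ≈ 0.25000)
E = -11/4 (E = -3 + 1/4 = -11/4 ≈ -2.7500)
142 + ((E + 219)*(-174 + (-57 + 107)/(14 - 96)))*(-230) = 142 + ((-11/4 + 219)*(-174 + (-57 + 107)/(14 - 96)))*(-230) = 142 + (865*(-174 + 50/(-82))/4)*(-230) = 142 + (865*(-174 + 50*(-1/82))/4)*(-230) = 142 + (865*(-174 - 25/41)/4)*(-230) = 142 + ((865/4)*(-7159/41))*(-230) = 142 - 6192535/164*(-230) = 142 + 712141525/82 = 712153169/82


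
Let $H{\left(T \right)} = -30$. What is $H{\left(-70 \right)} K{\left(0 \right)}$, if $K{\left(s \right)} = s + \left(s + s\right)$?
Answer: $0$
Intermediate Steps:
$K{\left(s \right)} = 3 s$ ($K{\left(s \right)} = s + 2 s = 3 s$)
$H{\left(-70 \right)} K{\left(0 \right)} = - 30 \cdot 3 \cdot 0 = \left(-30\right) 0 = 0$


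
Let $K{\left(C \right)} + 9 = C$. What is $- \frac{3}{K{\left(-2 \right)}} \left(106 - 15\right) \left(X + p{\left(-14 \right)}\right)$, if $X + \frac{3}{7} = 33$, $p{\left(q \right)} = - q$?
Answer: $\frac{12714}{11} \approx 1155.8$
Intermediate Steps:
$X = \frac{228}{7}$ ($X = - \frac{3}{7} + 33 = \frac{228}{7} \approx 32.571$)
$K{\left(C \right)} = -9 + C$
$- \frac{3}{K{\left(-2 \right)}} \left(106 - 15\right) \left(X + p{\left(-14 \right)}\right) = - \frac{3}{-9 - 2} \left(106 - 15\right) \left(\frac{228}{7} - -14\right) = - \frac{3}{-11} \cdot 91 \left(\frac{228}{7} + 14\right) = \left(-3\right) \left(- \frac{1}{11}\right) 91 \cdot \frac{326}{7} = \frac{3}{11} \cdot 4238 = \frac{12714}{11}$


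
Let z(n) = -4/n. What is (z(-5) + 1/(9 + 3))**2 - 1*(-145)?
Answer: 524809/3600 ≈ 145.78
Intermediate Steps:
(z(-5) + 1/(9 + 3))**2 - 1*(-145) = (-4/(-5) + 1/(9 + 3))**2 - 1*(-145) = (-4*(-1/5) + 1/12)**2 + 145 = (4/5 + 1/12)**2 + 145 = (53/60)**2 + 145 = 2809/3600 + 145 = 524809/3600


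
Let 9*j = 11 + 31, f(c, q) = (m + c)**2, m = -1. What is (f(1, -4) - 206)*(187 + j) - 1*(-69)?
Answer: -118243/3 ≈ -39414.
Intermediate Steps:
f(c, q) = (-1 + c)**2
j = 14/3 (j = (11 + 31)/9 = (1/9)*42 = 14/3 ≈ 4.6667)
(f(1, -4) - 206)*(187 + j) - 1*(-69) = ((-1 + 1)**2 - 206)*(187 + 14/3) - 1*(-69) = (0**2 - 206)*(575/3) + 69 = (0 - 206)*(575/3) + 69 = -206*575/3 + 69 = -118450/3 + 69 = -118243/3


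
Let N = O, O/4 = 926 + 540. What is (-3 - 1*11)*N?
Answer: -82096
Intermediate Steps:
O = 5864 (O = 4*(926 + 540) = 4*1466 = 5864)
N = 5864
(-3 - 1*11)*N = (-3 - 1*11)*5864 = (-3 - 11)*5864 = -14*5864 = -82096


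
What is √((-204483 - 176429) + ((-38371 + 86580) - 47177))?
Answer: 2*I*√94970 ≈ 616.34*I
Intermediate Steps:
√((-204483 - 176429) + ((-38371 + 86580) - 47177)) = √(-380912 + (48209 - 47177)) = √(-380912 + 1032) = √(-379880) = 2*I*√94970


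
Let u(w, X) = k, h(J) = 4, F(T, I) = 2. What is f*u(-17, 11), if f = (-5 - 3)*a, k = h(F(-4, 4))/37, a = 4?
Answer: -128/37 ≈ -3.4595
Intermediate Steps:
k = 4/37 ≈ 0.10811
u(w, X) = 4/37
f = -32 (f = (-5 - 3)*4 = -8*4 = -32)
f*u(-17, 11) = -32*4/37 = -128/37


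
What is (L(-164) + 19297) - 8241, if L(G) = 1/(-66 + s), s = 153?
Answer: 961873/87 ≈ 11056.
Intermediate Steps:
L(G) = 1/87 (L(G) = 1/(-66 + 153) = 1/87)
(L(-164) + 19297) - 8241 = (1/87 + 19297) - 8241 = 1678840/87 - 8241 = 961873/87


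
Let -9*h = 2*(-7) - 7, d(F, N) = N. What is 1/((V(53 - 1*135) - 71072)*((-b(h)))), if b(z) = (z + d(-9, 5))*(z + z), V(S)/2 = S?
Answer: 9/21940688 ≈ 4.1020e-7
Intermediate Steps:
V(S) = 2*S
h = 7/3 (h = -(2*(-7) - 7)/9 = -(-14 - 7)/9 = -⅑*(-21) = 7/3 ≈ 2.3333)
b(z) = 2*z*(5 + z) (b(z) = (z + 5)*(z + z) = (5 + z)*(2*z) = 2*z*(5 + z))
1/((V(53 - 1*135) - 71072)*((-b(h)))) = 1/((2*(53 - 1*135) - 71072)*((-2*7*(5 + 7/3)/3))) = 1/((2*(53 - 135) - 71072)*((-2*7*22/(3*3)))) = 1/((2*(-82) - 71072)*((-1*308/9))) = 1/((-164 - 71072)*(-308/9)) = -9/308/(-71236) = -1/71236*(-9/308) = 9/21940688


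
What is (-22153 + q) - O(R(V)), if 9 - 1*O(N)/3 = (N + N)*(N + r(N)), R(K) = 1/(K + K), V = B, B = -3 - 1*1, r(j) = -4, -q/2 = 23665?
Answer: -2224221/32 ≈ -69507.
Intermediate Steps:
q = -47330 (q = -2*23665 = -47330)
B = -4 (B = -3 - 1 = -4)
V = -4
R(K) = 1/(2*K)
O(N) = 27 - 6*N*(-4 + N) (O(N) = 27 - 3*(N + N)*(N - 4) = 27 - 3*2*N*(-4 + N) = 27 - 6*N*(-4 + N))
(-22153 + q) - O(R(V)) = (-22153 - 47330) - (27 - 6*((1/2)/(-4))**2 + 24*((1/2)/(-4))) = -69483 - (27 - 6*((1/2)*(-1/4))**2 + 24*((1/2)*(-1/4))) = -69483 - (27 - 6*(-1/8)**2 + 24*(-1/8)) = -69483 - (27 - 6*1/64 - 3) = -69483 - (27 - 3/32 - 3) = -69483 - 1*765/32 = -69483 - 765/32 = -2224221/32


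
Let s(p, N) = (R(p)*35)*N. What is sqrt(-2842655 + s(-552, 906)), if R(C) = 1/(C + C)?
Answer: I*sqrt(24060475030)/92 ≈ 1686.0*I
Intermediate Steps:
R(C) = 1/(2*C)
s(p, N) = 35*N/(2*p) (s(p, N) = ((1/(2*p))*35)*N = (35/(2*p))*N = 35*N/(2*p))
sqrt(-2842655 + s(-552, 906)) = sqrt(-2842655 + (35/2)*906/(-552)) = sqrt(-2842655 + (35/2)*906*(-1/552)) = sqrt(-2842655 - 5285/184) = sqrt(-523053805/184) = I*sqrt(24060475030)/92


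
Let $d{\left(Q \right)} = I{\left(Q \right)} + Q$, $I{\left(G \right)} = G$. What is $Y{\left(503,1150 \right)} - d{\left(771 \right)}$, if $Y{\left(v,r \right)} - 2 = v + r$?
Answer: $113$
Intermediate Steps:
$Y{\left(v,r \right)} = 2 + r + v$ ($Y{\left(v,r \right)} = 2 + \left(v + r\right) = 2 + \left(r + v\right) = 2 + r + v$)
$d{\left(Q \right)} = 2 Q$ ($d{\left(Q \right)} = Q + Q = 2 Q$)
$Y{\left(503,1150 \right)} - d{\left(771 \right)} = \left(2 + 1150 + 503\right) - 2 \cdot 771 = 1655 - 1542 = 113$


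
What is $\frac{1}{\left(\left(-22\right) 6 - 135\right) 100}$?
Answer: $- \frac{1}{26700} \approx -3.7453 \cdot 10^{-5}$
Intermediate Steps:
$\frac{1}{\left(\left(-22\right) 6 - 135\right) 100} = \frac{1}{\left(-132 - 135\right) 100} = \frac{1}{\left(-267\right) 100} = \frac{1}{-26700} = - \frac{1}{26700}$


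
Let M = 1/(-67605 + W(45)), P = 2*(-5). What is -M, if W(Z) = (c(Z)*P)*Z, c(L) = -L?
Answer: 1/47355 ≈ 2.1117e-5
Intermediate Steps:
P = -10
W(Z) = 10*Z² (W(Z) = (-Z*(-10))*Z = (10*Z)*Z = 10*Z²)
M = -1/47355 (M = 1/(-67605 + 10*45²) = 1/(-67605 + 10*2025) = 1/(-67605 + 20250) = 1/(-47355) = -1/47355 ≈ -2.1117e-5)
-M = -1*(-1/47355) = 1/47355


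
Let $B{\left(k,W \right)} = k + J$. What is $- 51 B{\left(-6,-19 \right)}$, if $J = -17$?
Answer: $1173$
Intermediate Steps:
$B{\left(k,W \right)} = -17 + k$ ($B{\left(k,W \right)} = k - 17 = -17 + k$)
$- 51 B{\left(-6,-19 \right)} = - 51 \left(-17 - 6\right) = \left(-51\right) \left(-23\right) = 1173$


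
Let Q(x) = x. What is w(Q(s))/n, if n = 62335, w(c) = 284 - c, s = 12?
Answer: 272/62335 ≈ 0.0043635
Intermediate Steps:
w(Q(s))/n = (284 - 1*12)/62335 = (284 - 12)*(1/62335) = 272*(1/62335) = 272/62335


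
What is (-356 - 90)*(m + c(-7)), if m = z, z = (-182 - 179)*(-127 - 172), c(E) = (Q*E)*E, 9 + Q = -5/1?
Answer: -47834838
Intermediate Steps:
Q = -14 (Q = -9 - 5/1 = -9 - 5*1 = -9 - 5 = -14)
c(E) = -14*E² (c(E) = (-14*E)*E = -14*E²)
z = 107939 (z = -361*(-299) = 107939)
m = 107939
(-356 - 90)*(m + c(-7)) = (-356 - 90)*(107939 - 14*(-7)²) = -446*(107939 - 14*49) = -446*(107939 - 686) = -446*107253 = -47834838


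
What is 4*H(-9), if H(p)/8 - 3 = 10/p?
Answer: 544/9 ≈ 60.444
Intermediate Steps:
H(p) = 24 + 80/p (H(p) = 24 + 8*(10/p) = 24 + 80/p)
4*H(-9) = 4*(24 + 80/(-9)) = 4*(24 + 80*(-⅑)) = 4*(24 - 80/9) = 4*(136/9) = 544/9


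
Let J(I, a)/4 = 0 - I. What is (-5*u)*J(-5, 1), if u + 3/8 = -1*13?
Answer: 2675/2 ≈ 1337.5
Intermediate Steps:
u = -107/8 (u = -3/8 - 1*13 = -3/8 - 13 = -107/8 ≈ -13.375)
J(I, a) = -4*I (J(I, a) = 4*(0 - I) = 4*(-I) = -4*I)
(-5*u)*J(-5, 1) = (-5*(-107/8))*(-4*(-5)) = (535/8)*20 = 2675/2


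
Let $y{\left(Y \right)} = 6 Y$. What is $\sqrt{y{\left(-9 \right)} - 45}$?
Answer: $3 i \sqrt{11} \approx 9.9499 i$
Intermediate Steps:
$\sqrt{y{\left(-9 \right)} - 45} = \sqrt{6 \left(-9\right) - 45} = \sqrt{-54 - 45} = \sqrt{-99} = 3 i \sqrt{11}$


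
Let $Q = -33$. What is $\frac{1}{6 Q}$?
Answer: $- \frac{1}{198} \approx -0.0050505$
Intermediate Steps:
$\frac{1}{6 Q} = \frac{1}{6 \left(-33\right)} = \frac{1}{-198} = - \frac{1}{198}$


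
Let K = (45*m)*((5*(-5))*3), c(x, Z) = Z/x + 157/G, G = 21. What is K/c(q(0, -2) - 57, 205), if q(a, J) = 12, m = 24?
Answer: -637875/23 ≈ -27734.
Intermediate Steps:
c(x, Z) = 157/21 + Z/x (c(x, Z) = Z/x + 157/21 = 157/21 + Z/x)
K = -81000 (K = (45*24)*((5*(-5))*3) = 1080*(-25*3) = 1080*(-75) = -81000)
K/c(q(0, -2) - 57, 205) = -81000/(157/21 + 205/(12 - 57)) = -81000/(157/21 + 205/(-45)) = -81000/(157/21 + 205*(-1/45)) = -81000/(157/21 - 41/9) = -81000/184/63 = -81000*63/184 = -637875/23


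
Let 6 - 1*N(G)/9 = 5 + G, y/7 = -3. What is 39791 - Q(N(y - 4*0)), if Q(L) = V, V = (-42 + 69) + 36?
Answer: 39728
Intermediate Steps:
y = -21 (y = 7*(-3) = -21)
V = 63 (V = 27 + 36 = 63)
N(G) = 9 - 9*G (N(G) = 54 - 9*(5 + G) = 54 + (-45 - 9*G) = 9 - 9*G)
Q(L) = 63
39791 - Q(N(y - 4*0)) = 39791 - 1*63 = 39791 - 63 = 39728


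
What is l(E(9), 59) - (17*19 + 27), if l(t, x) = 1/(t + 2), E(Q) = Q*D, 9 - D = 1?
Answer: -25899/74 ≈ -349.99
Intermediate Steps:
D = 8 (D = 9 - 1*1 = 9 - 1 = 8)
E(Q) = 8*Q (E(Q) = Q*8 = 8*Q)
l(t, x) = 1/(2 + t)
l(E(9), 59) - (17*19 + 27) = 1/(2 + 8*9) - (17*19 + 27) = 1/(2 + 72) - (323 + 27) = 1/74 - 1*350 = 1/74 - 350 = -25899/74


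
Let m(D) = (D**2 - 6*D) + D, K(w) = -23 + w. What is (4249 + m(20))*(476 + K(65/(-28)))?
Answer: 57403831/28 ≈ 2.0501e+6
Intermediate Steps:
m(D) = D**2 - 5*D
(4249 + m(20))*(476 + K(65/(-28))) = (4249 + 20*(-5 + 20))*(476 + (-23 + 65/(-28))) = (4249 + 20*15)*(476 + (-23 + 65*(-1/28))) = (4249 + 300)*(476 + (-23 - 65/28)) = 4549*(476 - 709/28) = 4549*(12619/28) = 57403831/28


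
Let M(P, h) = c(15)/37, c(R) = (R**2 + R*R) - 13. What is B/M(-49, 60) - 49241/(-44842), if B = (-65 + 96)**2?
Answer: 1615965311/19595954 ≈ 82.464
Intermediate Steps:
B = 961 (B = 31**2 = 961)
c(R) = -13 + 2*R**2 (c(R) = (R**2 + R**2) - 13 = 2*R**2 - 13 = -13 + 2*R**2)
M(P, h) = 437/37 (M(P, h) = (-13 + 2*15**2)/37 = (-13 + 2*225)*(1/37) = (-13 + 450)*(1/37) = 437*(1/37) = 437/37)
B/M(-49, 60) - 49241/(-44842) = 961/(437/37) - 49241/(-44842) = 961*(37/437) - 49241*(-1/44842) = 35557/437 + 49241/44842 = 1615965311/19595954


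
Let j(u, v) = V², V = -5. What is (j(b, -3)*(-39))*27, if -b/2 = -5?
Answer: -26325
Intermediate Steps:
b = 10 (b = -2*(-5) = 10)
j(u, v) = 25 (j(u, v) = (-5)² = 25)
(j(b, -3)*(-39))*27 = (25*(-39))*27 = -975*27 = -26325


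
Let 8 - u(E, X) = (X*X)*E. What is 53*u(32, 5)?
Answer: -41976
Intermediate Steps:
u(E, X) = 8 - E*X² (u(E, X) = 8 - X*X*E = 8 - X²*E = 8 - E*X²)
53*u(32, 5) = 53*(8 - 1*32*5²) = 53*(8 - 1*32*25) = 53*(8 - 800) = 53*(-792) = -41976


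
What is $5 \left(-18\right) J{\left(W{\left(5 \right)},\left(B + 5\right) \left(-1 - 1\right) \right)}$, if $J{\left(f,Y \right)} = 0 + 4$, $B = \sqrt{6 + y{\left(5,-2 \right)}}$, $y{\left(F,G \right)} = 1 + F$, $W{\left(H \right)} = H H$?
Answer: $-360$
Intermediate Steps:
$W{\left(H \right)} = H^{2}$
$B = 2 \sqrt{3}$ ($B = \sqrt{6 + \left(1 + 5\right)} = \sqrt{6 + 6} = \sqrt{12} = 2 \sqrt{3} \approx 3.4641$)
$J{\left(f,Y \right)} = 4$
$5 \left(-18\right) J{\left(W{\left(5 \right)},\left(B + 5\right) \left(-1 - 1\right) \right)} = 5 \left(-18\right) 4 = \left(-90\right) 4 = -360$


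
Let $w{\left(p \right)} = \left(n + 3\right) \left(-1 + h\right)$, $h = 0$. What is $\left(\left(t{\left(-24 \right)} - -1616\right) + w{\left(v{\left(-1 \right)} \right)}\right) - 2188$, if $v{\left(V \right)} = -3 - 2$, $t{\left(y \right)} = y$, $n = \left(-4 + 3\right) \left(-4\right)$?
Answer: $-603$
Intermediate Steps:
$n = 4$ ($n = \left(-1\right) \left(-4\right) = 4$)
$v{\left(V \right)} = -5$ ($v{\left(V \right)} = -3 - 2 = -5$)
$w{\left(p \right)} = -7$ ($w{\left(p \right)} = \left(4 + 3\right) \left(-1 + 0\right) = 7 \left(-1\right) = -7$)
$\left(\left(t{\left(-24 \right)} - -1616\right) + w{\left(v{\left(-1 \right)} \right)}\right) - 2188 = \left(\left(-24 - -1616\right) - 7\right) - 2188 = \left(\left(-24 + 1616\right) - 7\right) - 2188 = \left(1592 - 7\right) - 2188 = 1585 - 2188 = -603$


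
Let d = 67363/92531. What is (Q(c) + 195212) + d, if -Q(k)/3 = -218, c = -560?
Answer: 18123744209/92531 ≈ 1.9587e+5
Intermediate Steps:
d = 67363/92531 (d = 67363*(1/92531) = 67363/92531 ≈ 0.72800)
Q(k) = 654 (Q(k) = -3*(-218) = 654)
(Q(c) + 195212) + d = (654 + 195212) + 67363/92531 = 195866 + 67363/92531 = 18123744209/92531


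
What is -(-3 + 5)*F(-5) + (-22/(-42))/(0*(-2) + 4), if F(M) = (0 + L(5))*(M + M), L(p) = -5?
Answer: -8389/84 ≈ -99.869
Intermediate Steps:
F(M) = -10*M (F(M) = (0 - 5)*(M + M) = -10*M)
-(-3 + 5)*F(-5) + (-22/(-42))/(0*(-2) + 4) = -(-3 + 5)*(-10*(-5)) + (-22/(-42))/(0*(-2) + 4) = -2*50 + (-22*(-1/42))/(0 + 4) = -1*100 + (11/21)/4 = -100 + (11/21)*(¼) = -100 + 11/84 = -8389/84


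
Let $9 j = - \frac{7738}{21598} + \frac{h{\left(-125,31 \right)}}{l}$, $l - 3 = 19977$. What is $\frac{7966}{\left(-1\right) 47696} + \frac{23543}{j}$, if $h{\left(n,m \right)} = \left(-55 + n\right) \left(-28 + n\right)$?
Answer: $\frac{504755662617805}{2430087352} \approx 2.0771 \cdot 10^{5}$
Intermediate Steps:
$l = 19980$ ($l = 3 + 19977 = 19980$)
$j = \frac{407596}{3596067}$ ($j = \frac{- \frac{7738}{21598} + \frac{1540 + \left(-125\right)^{2} - -10375}{19980}}{9} = \frac{\left(-7738\right) \frac{1}{21598} + \left(1540 + 15625 + 10375\right) \frac{1}{19980}}{9} = \frac{- \frac{3869}{10799} + 27540 \cdot \frac{1}{19980}}{9} = \frac{- \frac{3869}{10799} + \frac{51}{37}}{9} = \frac{1}{9} \cdot \frac{407596}{399563} = \frac{407596}{3596067} \approx 0.11334$)
$\frac{7966}{\left(-1\right) 47696} + \frac{23543}{j} = \frac{7966}{\left(-1\right) 47696} + \frac{23543}{\frac{407596}{3596067}} = \frac{7966}{-47696} + 23543 \cdot \frac{3596067}{407596} = 7966 \left(- \frac{1}{47696}\right) + \frac{84662205381}{407596} = - \frac{3983}{23848} + \frac{84662205381}{407596} = \frac{504755662617805}{2430087352}$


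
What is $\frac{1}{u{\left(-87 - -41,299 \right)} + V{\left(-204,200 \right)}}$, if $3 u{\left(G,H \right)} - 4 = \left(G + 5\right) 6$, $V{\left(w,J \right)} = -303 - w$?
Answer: $- \frac{3}{539} \approx -0.0055659$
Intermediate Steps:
$u{\left(G,H \right)} = \frac{34}{3} + 2 G$ ($u{\left(G,H \right)} = \frac{4}{3} + \frac{\left(G + 5\right) 6}{3} = \frac{4}{3} + \frac{\left(5 + G\right) 6}{3} = \frac{4}{3} + \frac{30 + 6 G}{3} = \frac{4}{3} + \left(10 + 2 G\right) = \frac{34}{3} + 2 G$)
$\frac{1}{u{\left(-87 - -41,299 \right)} + V{\left(-204,200 \right)}} = \frac{1}{\left(\frac{34}{3} + 2 \left(-87 - -41\right)\right) - 99} = \frac{1}{\left(\frac{34}{3} + 2 \left(-87 + 41\right)\right) + \left(-303 + 204\right)} = \frac{1}{\left(\frac{34}{3} + 2 \left(-46\right)\right) - 99} = \frac{1}{\left(\frac{34}{3} - 92\right) - 99} = \frac{1}{- \frac{242}{3} - 99} = \frac{1}{- \frac{539}{3}} = - \frac{3}{539}$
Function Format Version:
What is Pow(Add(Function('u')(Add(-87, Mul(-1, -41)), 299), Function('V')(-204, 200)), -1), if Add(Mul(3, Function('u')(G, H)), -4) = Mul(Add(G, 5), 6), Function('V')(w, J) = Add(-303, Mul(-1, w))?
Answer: Rational(-3, 539) ≈ -0.0055659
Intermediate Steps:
Function('u')(G, H) = Add(Rational(34, 3), Mul(2, G)) (Function('u')(G, H) = Add(Rational(4, 3), Mul(Rational(1, 3), Mul(Add(G, 5), 6))) = Add(Rational(4, 3), Mul(Rational(1, 3), Mul(Add(5, G), 6))) = Add(Rational(4, 3), Mul(Rational(1, 3), Add(30, Mul(6, G)))) = Add(Rational(4, 3), Add(10, Mul(2, G))) = Add(Rational(34, 3), Mul(2, G)))
Pow(Add(Function('u')(Add(-87, Mul(-1, -41)), 299), Function('V')(-204, 200)), -1) = Pow(Add(Add(Rational(34, 3), Mul(2, Add(-87, Mul(-1, -41)))), Add(-303, Mul(-1, -204))), -1) = Pow(Add(Add(Rational(34, 3), Mul(2, Add(-87, 41))), Add(-303, 204)), -1) = Pow(Add(Add(Rational(34, 3), Mul(2, -46)), -99), -1) = Pow(Add(Add(Rational(34, 3), -92), -99), -1) = Pow(Add(Rational(-242, 3), -99), -1) = Pow(Rational(-539, 3), -1) = Rational(-3, 539)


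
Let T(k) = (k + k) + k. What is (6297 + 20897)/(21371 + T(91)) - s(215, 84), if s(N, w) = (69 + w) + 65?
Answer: -2345599/10822 ≈ -216.74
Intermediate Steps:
T(k) = 3*k (T(k) = 2*k + k = 3*k)
s(N, w) = 134 + w
(6297 + 20897)/(21371 + T(91)) - s(215, 84) = (6297 + 20897)/(21371 + 3*91) - (134 + 84) = 27194/(21371 + 273) - 1*218 = 27194/21644 - 218 = 27194*(1/21644) - 218 = 13597/10822 - 218 = -2345599/10822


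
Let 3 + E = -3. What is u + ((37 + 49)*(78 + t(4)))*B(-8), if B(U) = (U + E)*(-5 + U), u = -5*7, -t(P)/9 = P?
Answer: 657349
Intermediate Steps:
t(P) = -9*P
u = -35
E = -6 (E = -3 - 3 = -6)
B(U) = (-6 + U)*(-5 + U) (B(U) = (U - 6)*(-5 + U) = (-6 + U)*(-5 + U))
u + ((37 + 49)*(78 + t(4)))*B(-8) = -35 + ((37 + 49)*(78 - 9*4))*(30 + (-8)² - 11*(-8)) = -35 + (86*(78 - 36))*(30 + 64 + 88) = -35 + (86*42)*182 = -35 + 3612*182 = -35 + 657384 = 657349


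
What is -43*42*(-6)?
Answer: 10836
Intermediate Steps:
-43*42*(-6) = -1806*(-6) = 10836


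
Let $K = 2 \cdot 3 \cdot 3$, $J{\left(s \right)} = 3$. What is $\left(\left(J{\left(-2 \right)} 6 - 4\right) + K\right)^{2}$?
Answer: $1024$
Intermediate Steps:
$K = 18$ ($K = 6 \cdot 3 = 18$)
$\left(\left(J{\left(-2 \right)} 6 - 4\right) + K\right)^{2} = \left(\left(3 \cdot 6 - 4\right) + 18\right)^{2} = \left(\left(18 - 4\right) + 18\right)^{2} = \left(14 + 18\right)^{2} = 32^{2} = 1024$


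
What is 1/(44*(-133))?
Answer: -1/5852 ≈ -0.00017088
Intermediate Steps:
1/(44*(-133)) = 1/(-5852) = -1/5852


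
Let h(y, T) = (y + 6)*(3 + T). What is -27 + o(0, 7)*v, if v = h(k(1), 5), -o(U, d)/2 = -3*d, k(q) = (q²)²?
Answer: 2325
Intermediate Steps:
k(q) = q⁴
o(U, d) = 6*d (o(U, d) = -(-6)*d = 6*d)
h(y, T) = (3 + T)*(6 + y) (h(y, T) = (6 + y)*(3 + T) = (3 + T)*(6 + y))
v = 56 (v = 18 + 3*1⁴ + 6*5 + 5*1⁴ = 18 + 3*1 + 30 + 5*1 = 18 + 3 + 30 + 5 = 56)
-27 + o(0, 7)*v = -27 + (6*7)*56 = -27 + 42*56 = -27 + 2352 = 2325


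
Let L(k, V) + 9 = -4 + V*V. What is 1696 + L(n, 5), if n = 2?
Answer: 1708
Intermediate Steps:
L(k, V) = -13 + V² (L(k, V) = -9 + (-4 + V*V) = -9 + (-4 + V²) = -13 + V²)
1696 + L(n, 5) = 1696 + (-13 + 5²) = 1696 + (-13 + 25) = 1696 + 12 = 1708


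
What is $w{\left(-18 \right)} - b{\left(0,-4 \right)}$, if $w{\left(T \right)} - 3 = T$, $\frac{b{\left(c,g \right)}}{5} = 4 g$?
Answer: $65$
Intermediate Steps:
$b{\left(c,g \right)} = 20 g$ ($b{\left(c,g \right)} = 5 \cdot 4 g = 20 g$)
$w{\left(T \right)} = 3 + T$
$w{\left(-18 \right)} - b{\left(0,-4 \right)} = \left(3 - 18\right) - 20 \left(-4\right) = -15 - -80 = -15 + 80 = 65$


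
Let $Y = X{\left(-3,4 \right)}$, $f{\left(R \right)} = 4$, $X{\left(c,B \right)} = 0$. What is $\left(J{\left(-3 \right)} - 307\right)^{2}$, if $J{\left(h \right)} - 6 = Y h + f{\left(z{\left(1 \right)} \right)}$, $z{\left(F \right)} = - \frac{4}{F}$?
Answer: $88209$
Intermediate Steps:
$Y = 0$
$J{\left(h \right)} = 10$ ($J{\left(h \right)} = 6 + \left(0 h + 4\right) = 6 + \left(0 + 4\right) = 6 + 4 = 10$)
$\left(J{\left(-3 \right)} - 307\right)^{2} = \left(10 - 307\right)^{2} = \left(-297\right)^{2} = 88209$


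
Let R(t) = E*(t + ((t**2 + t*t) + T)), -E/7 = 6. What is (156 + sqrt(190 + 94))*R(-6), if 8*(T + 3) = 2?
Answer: -414414 - 5313*sqrt(71) ≈ -4.5918e+5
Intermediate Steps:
T = -11/4 (T = -3 + (1/8)*2 = -3 + 1/4 = -11/4 ≈ -2.7500)
E = -42 (E = -7*6 = -42)
R(t) = 231/2 - 84*t**2 - 42*t (R(t) = -42*(t + ((t**2 + t*t) - 11/4)) = -42*(t + ((t**2 + t**2) - 11/4)) = -42*(t + (2*t**2 - 11/4)) = -42*(t + (-11/4 + 2*t**2)) = -42*(-11/4 + t + 2*t**2) = 231/2 - 84*t**2 - 42*t)
(156 + sqrt(190 + 94))*R(-6) = (156 + sqrt(190 + 94))*(231/2 - 84*(-6)**2 - 42*(-6)) = (156 + sqrt(284))*(231/2 - 84*36 + 252) = (156 + 2*sqrt(71))*(231/2 - 3024 + 252) = (156 + 2*sqrt(71))*(-5313/2) = -414414 - 5313*sqrt(71)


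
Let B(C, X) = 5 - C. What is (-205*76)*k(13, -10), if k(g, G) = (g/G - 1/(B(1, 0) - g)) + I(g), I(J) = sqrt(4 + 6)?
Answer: 166706/9 - 15580*sqrt(10) ≈ -30745.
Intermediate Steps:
I(J) = sqrt(10)
k(g, G) = sqrt(10) - 1/(4 - g) + g/G (k(g, G) = (g/G - 1/((5 - 1*1) - g)) + sqrt(10) = (g/G - 1/((5 - 1) - g)) + sqrt(10) = (g/G - 1/(4 - g)) + sqrt(10) = (-1/(4 - g) + g/G) + sqrt(10) = sqrt(10) - 1/(4 - g) + g/G)
(-205*76)*k(13, -10) = (-205*76)*((-10 + 13**2 - 4*13 - 4*(-10)*sqrt(10) - 10*13*sqrt(10))/((-10)*(-4 + 13))) = -(-1558)*(-10 + 169 - 52 + 40*sqrt(10) - 130*sqrt(10))/9 = -(-1558)*(107 - 90*sqrt(10))/9 = -15580*(-107/90 + sqrt(10)) = 166706/9 - 15580*sqrt(10)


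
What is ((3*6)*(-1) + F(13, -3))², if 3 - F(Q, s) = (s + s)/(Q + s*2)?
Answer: 9801/49 ≈ 200.02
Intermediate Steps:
F(Q, s) = 3 - 2*s/(Q + 2*s) (F(Q, s) = 3 - (s + s)/(Q + s*2) = 3 - 2*s/(Q + 2*s))
((3*6)*(-1) + F(13, -3))² = ((3*6)*(-1) + (3*13 + 4*(-3))/(13 + 2*(-3)))² = (18*(-1) + (39 - 12)/(13 - 6))² = (-18 + 27/7)² = (-99/7)² = 9801/49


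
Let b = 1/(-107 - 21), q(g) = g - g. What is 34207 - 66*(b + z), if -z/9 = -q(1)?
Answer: 2189281/64 ≈ 34208.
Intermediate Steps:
q(g) = 0
b = -1/128 (b = 1/(-128) = -1/128 ≈ -0.0078125)
z = 0 (z = -(-9)*0 = -9*0 = 0)
34207 - 66*(b + z) = 34207 - 66*(-1/128 + 0) = 34207 - 66*(-1)/128 = 34207 - 1*(-33/64) = 34207 + 33/64 = 2189281/64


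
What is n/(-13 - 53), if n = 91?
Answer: -91/66 ≈ -1.3788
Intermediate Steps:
n/(-13 - 53) = 91/(-13 - 53) = 91/(-66) = -1/66*91 = -91/66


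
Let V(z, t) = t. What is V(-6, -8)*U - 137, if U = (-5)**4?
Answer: -5137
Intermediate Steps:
U = 625
V(-6, -8)*U - 137 = -8*625 - 137 = -5000 - 137 = -5137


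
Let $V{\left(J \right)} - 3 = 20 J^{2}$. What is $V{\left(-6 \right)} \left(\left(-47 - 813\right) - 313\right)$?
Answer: $-848079$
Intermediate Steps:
$V{\left(J \right)} = 3 + 20 J^{2}$
$V{\left(-6 \right)} \left(\left(-47 - 813\right) - 313\right) = \left(3 + 20 \left(-6\right)^{2}\right) \left(\left(-47 - 813\right) - 313\right) = \left(3 + 20 \cdot 36\right) \left(-860 - 313\right) = \left(3 + 720\right) \left(-1173\right) = 723 \left(-1173\right) = -848079$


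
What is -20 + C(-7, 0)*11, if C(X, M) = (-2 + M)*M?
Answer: -20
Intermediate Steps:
C(X, M) = M*(-2 + M)
-20 + C(-7, 0)*11 = -20 + (0*(-2 + 0))*11 = -20 + (0*(-2))*11 = -20 + 0*11 = -20 + 0 = -20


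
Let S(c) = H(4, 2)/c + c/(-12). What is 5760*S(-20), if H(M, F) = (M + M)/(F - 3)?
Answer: 11904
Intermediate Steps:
H(M, F) = 2*M/(-3 + F) (H(M, F) = (2*M)/(-3 + F) = 2*M/(-3 + F))
S(c) = -8/c - c/12 (S(c) = (2*4/(-3 + 2))/c + c/(-12) = (2*4/(-1))/c + c*(-1/12) = (2*4*(-1))/c - c/12 = -8/c - c/12)
5760*S(-20) = 5760*(-8/(-20) - 1/12*(-20)) = 5760*(-8*(-1/20) + 5/3) = 5760*(⅖ + 5/3) = 5760*(31/15) = 11904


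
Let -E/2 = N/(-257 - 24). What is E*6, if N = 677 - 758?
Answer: -972/281 ≈ -3.4591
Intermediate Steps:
N = -81
E = -162/281 (E = -(-162)/(-257 - 24) = -(-162)/(-281) = -(-162)*(-1)/281 = -2*81/281 = -162/281 ≈ -0.57651)
E*6 = -162/281*6 = -972/281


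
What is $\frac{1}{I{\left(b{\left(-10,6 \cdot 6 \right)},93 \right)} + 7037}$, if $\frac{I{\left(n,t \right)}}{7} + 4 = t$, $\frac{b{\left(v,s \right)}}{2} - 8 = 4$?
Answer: $\frac{1}{7660} \approx 0.00013055$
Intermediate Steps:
$b{\left(v,s \right)} = 24$ ($b{\left(v,s \right)} = 16 + 2 \cdot 4 = 16 + 8 = 24$)
$I{\left(n,t \right)} = -28 + 7 t$
$\frac{1}{I{\left(b{\left(-10,6 \cdot 6 \right)},93 \right)} + 7037} = \frac{1}{\left(-28 + 7 \cdot 93\right) + 7037} = \frac{1}{\left(-28 + 651\right) + 7037} = \frac{1}{623 + 7037} = \frac{1}{7660}$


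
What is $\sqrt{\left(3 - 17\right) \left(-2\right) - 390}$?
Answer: $i \sqrt{362} \approx 19.026 i$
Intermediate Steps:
$\sqrt{\left(3 - 17\right) \left(-2\right) - 390} = \sqrt{\left(-14\right) \left(-2\right) - 390} = \sqrt{28 - 390} = \sqrt{-362} = i \sqrt{362}$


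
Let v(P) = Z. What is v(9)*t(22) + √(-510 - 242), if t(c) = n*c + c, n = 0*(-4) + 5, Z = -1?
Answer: -132 + 4*I*√47 ≈ -132.0 + 27.423*I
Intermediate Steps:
n = 5 (n = 0 + 5 = 5)
v(P) = -1
t(c) = 6*c (t(c) = 5*c + c = 6*c)
v(9)*t(22) + √(-510 - 242) = -6*22 + √(-510 - 242) = -1*132 + √(-752) = -132 + 4*I*√47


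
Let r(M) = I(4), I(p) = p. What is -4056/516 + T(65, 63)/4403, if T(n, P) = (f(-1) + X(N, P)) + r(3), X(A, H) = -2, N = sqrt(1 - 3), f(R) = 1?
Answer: -1488085/189329 ≈ -7.8598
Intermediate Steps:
r(M) = 4
N = I*sqrt(2) (N = sqrt(-2) = I*sqrt(2) ≈ 1.4142*I)
T(n, P) = 3 (T(n, P) = (1 - 2) + 4 = -1 + 4 = 3)
-4056/516 + T(65, 63)/4403 = -4056/516 + 3/4403 = -4056*1/516 + 3*(1/4403) = -338/43 + 3/4403 = -1488085/189329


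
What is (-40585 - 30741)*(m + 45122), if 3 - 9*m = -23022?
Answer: -10202542366/3 ≈ -3.4008e+9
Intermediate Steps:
m = 7675/3 (m = 1/3 - 1/9*(-23022) = 1/3 + 2558 = 7675/3 ≈ 2558.3)
(-40585 - 30741)*(m + 45122) = (-40585 - 30741)*(7675/3 + 45122) = -71326*143041/3 = -10202542366/3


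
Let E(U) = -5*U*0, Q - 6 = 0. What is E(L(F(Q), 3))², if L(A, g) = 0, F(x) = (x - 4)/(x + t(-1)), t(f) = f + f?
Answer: 0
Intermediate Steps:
t(f) = 2*f
Q = 6 (Q = 6 + 0 = 6)
F(x) = (-4 + x)/(-2 + x) (F(x) = (x - 4)/(x + 2*(-1)) = (-4 + x)/(x - 2) = (-4 + x)/(-2 + x))
E(U) = 0
E(L(F(Q), 3))² = 0² = 0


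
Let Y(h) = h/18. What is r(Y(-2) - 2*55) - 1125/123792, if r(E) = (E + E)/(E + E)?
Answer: 40889/41264 ≈ 0.99091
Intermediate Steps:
Y(h) = h/18 (Y(h) = h*(1/18) = h/18)
r(E) = 1 (r(E) = (2*E)/((2*E)) = (2*E)*(1/(2*E)) = 1)
r(Y(-2) - 2*55) - 1125/123792 = 1 - 1125/123792 = 1 - 1*375/41264 = 1 - 375/41264 = 40889/41264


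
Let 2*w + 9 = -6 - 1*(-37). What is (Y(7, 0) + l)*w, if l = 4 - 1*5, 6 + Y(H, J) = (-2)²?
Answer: -33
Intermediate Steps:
Y(H, J) = -2 (Y(H, J) = -6 + (-2)² = -6 + 4 = -2)
l = -1 (l = 4 - 5 = -1)
w = 11 (w = -9/2 + (-6 - 1*(-37))/2 = -9/2 + (-6 + 37)/2 = -9/2 + (½)*31 = -9/2 + 31/2 = 11)
(Y(7, 0) + l)*w = (-2 - 1)*11 = -3*11 = -33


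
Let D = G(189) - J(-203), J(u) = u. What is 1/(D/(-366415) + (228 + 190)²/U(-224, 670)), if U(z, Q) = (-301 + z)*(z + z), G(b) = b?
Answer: 615577200/456637829 ≈ 1.3481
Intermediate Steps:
U(z, Q) = 2*z*(-301 + z) (U(z, Q) = (-301 + z)*(2*z) = 2*z*(-301 + z))
D = 392 (D = 189 - 1*(-203) = 189 + 203 = 392)
1/(D/(-366415) + (228 + 190)²/U(-224, 670)) = 1/(392/(-366415) + (228 + 190)²/((2*(-224)*(-301 - 224)))) = 1/(392*(-1/366415) + 418²/((2*(-224)*(-525)))) = 1/(-56/52345 + 174724/235200) = 1/(-56/52345 + 174724*(1/235200)) = 1/(-56/52345 + 43681/58800) = 1/(456637829/615577200) = 615577200/456637829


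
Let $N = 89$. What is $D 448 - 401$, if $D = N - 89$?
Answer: $-401$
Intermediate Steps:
$D = 0$ ($D = 89 - 89 = 0$)
$D 448 - 401 = 0 \cdot 448 - 401 = 0 - 401 = -401$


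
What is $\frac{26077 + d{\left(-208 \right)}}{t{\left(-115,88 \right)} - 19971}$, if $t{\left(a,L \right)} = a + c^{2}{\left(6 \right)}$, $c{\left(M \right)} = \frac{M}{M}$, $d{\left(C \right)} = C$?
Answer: $- \frac{8623}{6695} \approx -1.288$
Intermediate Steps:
$c{\left(M \right)} = 1$
$t{\left(a,L \right)} = 1 + a$ ($t{\left(a,L \right)} = a + 1^{2} = a + 1 = 1 + a$)
$\frac{26077 + d{\left(-208 \right)}}{t{\left(-115,88 \right)} - 19971} = \frac{26077 - 208}{\left(1 - 115\right) - 19971} = \frac{25869}{-114 - 19971} = \frac{25869}{-20085} = 25869 \left(- \frac{1}{20085}\right) = - \frac{8623}{6695}$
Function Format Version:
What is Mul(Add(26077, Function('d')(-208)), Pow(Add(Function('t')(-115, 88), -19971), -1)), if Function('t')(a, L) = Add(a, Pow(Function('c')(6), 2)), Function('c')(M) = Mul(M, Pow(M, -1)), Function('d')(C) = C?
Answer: Rational(-8623, 6695) ≈ -1.2880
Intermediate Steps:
Function('c')(M) = 1
Function('t')(a, L) = Add(1, a) (Function('t')(a, L) = Add(a, Pow(1, 2)) = Add(a, 1) = Add(1, a))
Mul(Add(26077, Function('d')(-208)), Pow(Add(Function('t')(-115, 88), -19971), -1)) = Mul(Add(26077, -208), Pow(Add(Add(1, -115), -19971), -1)) = Mul(25869, Pow(Add(-114, -19971), -1)) = Mul(25869, Pow(-20085, -1)) = Mul(25869, Rational(-1, 20085)) = Rational(-8623, 6695)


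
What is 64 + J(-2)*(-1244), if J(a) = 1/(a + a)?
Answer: 375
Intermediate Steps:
J(a) = 1/(2*a)
64 + J(-2)*(-1244) = 64 + ((½)/(-2))*(-1244) = 64 + ((½)*(-½))*(-1244) = 64 - ¼*(-1244) = 64 + 311 = 375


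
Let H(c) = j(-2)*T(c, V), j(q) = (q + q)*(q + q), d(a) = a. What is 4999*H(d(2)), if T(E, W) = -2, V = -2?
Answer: -159968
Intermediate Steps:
j(q) = 4*q**2 (j(q) = (2*q)*(2*q) = 4*q**2)
H(c) = -32 (H(c) = (4*(-2)**2)*(-2) = (4*4)*(-2) = 16*(-2) = -32)
4999*H(d(2)) = 4999*(-32) = -159968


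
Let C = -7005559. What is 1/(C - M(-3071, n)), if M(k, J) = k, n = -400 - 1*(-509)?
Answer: -1/7002488 ≈ -1.4281e-7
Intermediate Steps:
n = 109 (n = -400 + 509 = 109)
1/(C - M(-3071, n)) = 1/(-7005559 - 1*(-3071)) = 1/(-7005559 + 3071) = 1/(-7002488) = -1/7002488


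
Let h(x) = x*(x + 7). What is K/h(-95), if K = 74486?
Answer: 37243/4180 ≈ 8.9098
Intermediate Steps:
h(x) = x*(7 + x)
K/h(-95) = 74486/((-95*(7 - 95))) = 74486/((-95*(-88))) = 74486/8360 = 74486*(1/8360) = 37243/4180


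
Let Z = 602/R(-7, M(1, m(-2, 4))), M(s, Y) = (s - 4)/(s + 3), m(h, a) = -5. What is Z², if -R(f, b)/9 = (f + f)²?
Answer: 1849/15876 ≈ 0.11647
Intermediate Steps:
M(s, Y) = (-4 + s)/(3 + s)
R(f, b) = -36*f² (R(f, b) = -9*(f + f)² = -9*4*f² = -36*f²)
Z = -43/126 (Z = 602/((-36*(-7)²)) = 602/((-36*49)) = 602/(-1764) = 602*(-1/1764) = -43/126 ≈ -0.34127)
Z² = (-43/126)² = 1849/15876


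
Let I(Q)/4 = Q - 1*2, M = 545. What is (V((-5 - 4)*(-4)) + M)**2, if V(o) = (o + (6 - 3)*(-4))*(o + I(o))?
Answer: 21836929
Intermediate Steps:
I(Q) = -8 + 4*Q (I(Q) = 4*(Q - 1*2) = 4*(Q - 2) = 4*(-2 + Q) = -8 + 4*Q)
V(o) = (-12 + o)*(-8 + 5*o) (V(o) = (o + (6 - 3)*(-4))*(o + (-8 + 4*o)) = (o + 3*(-4))*(-8 + 5*o) = (o - 12)*(-8 + 5*o) = (-12 + o)*(-8 + 5*o))
(V((-5 - 4)*(-4)) + M)**2 = ((96 - 68*(-5 - 4)*(-4) + 5*((-5 - 4)*(-4))**2) + 545)**2 = ((96 - (-612)*(-4) + 5*(-9*(-4))**2) + 545)**2 = ((96 - 68*36 + 5*36**2) + 545)**2 = ((96 - 2448 + 5*1296) + 545)**2 = ((96 - 2448 + 6480) + 545)**2 = (4128 + 545)**2 = 4673**2 = 21836929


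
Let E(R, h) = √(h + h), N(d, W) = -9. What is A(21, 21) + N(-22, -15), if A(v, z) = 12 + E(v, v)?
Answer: 3 + √42 ≈ 9.4807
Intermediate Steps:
E(R, h) = √2*√h (E(R, h) = √(2*h) = √2*√h)
A(v, z) = 12 + √2*√v
A(21, 21) + N(-22, -15) = (12 + √2*√21) - 9 = (12 + √42) - 9 = 3 + √42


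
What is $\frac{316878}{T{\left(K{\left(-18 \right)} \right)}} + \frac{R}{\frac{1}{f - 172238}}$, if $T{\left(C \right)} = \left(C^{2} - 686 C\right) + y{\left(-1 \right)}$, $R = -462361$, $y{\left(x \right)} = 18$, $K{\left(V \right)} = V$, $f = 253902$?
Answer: $- \frac{79858695956147}{2115} \approx -3.7758 \cdot 10^{10}$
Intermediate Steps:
$T{\left(C \right)} = 18 + C^{2} - 686 C$ ($T{\left(C \right)} = \left(C^{2} - 686 C\right) + 18 = 18 + C^{2} - 686 C$)
$\frac{316878}{T{\left(K{\left(-18 \right)} \right)}} + \frac{R}{\frac{1}{f - 172238}} = \frac{316878}{18 + \left(-18\right)^{2} - -12348} - \frac{462361}{\frac{1}{253902 - 172238}} = \frac{316878}{18 + 324 + 12348} - \frac{462361}{\frac{1}{81664}} = \frac{316878}{12690} - 462361 \frac{1}{\frac{1}{81664}} = 316878 \cdot \frac{1}{12690} - 37758248704 = \frac{52813}{2115} - 37758248704 = - \frac{79858695956147}{2115}$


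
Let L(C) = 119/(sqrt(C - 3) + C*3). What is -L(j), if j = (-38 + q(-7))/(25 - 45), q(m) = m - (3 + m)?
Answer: -292740/15509 + 4760*I*sqrt(95)/15509 ≈ -18.875 + 2.9915*I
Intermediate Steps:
q(m) = -3 (q(m) = m + (-3 - m) = -3)
j = 41/20 (j = (-38 - 3)/(25 - 45) = -41/(-20) = -41*(-1/20) = 41/20 ≈ 2.0500)
L(C) = 119/(sqrt(-3 + C) + 3*C)
-L(j) = -119/(sqrt(-3 + 41/20) + 3*(41/20)) = -119/(sqrt(-19/20) + 123/20) = -119/(I*sqrt(95)/10 + 123/20) = -119/(123/20 + I*sqrt(95)/10)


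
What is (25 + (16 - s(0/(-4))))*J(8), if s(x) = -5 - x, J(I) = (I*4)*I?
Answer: 11776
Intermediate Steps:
J(I) = 4*I² (J(I) = (4*I)*I = 4*I²)
(25 + (16 - s(0/(-4))))*J(8) = (25 + (16 - (-5 - 0/(-4))))*(4*8²) = (25 + (16 - (-5 - 0*(-1)/4)))*(4*64) = (25 + (16 - (-5 - 1*0)))*256 = (25 + (16 - (-5 + 0)))*256 = (25 + (16 - 1*(-5)))*256 = (25 + (16 + 5))*256 = (25 + 21)*256 = 46*256 = 11776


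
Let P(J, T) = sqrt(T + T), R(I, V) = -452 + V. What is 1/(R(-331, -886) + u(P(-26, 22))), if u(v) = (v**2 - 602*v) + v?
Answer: 647/7109204 - 601*sqrt(11)/7109204 ≈ -0.00018937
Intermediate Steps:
P(J, T) = sqrt(2)*sqrt(T) (P(J, T) = sqrt(2*T) = sqrt(2)*sqrt(T))
u(v) = v**2 - 601*v
1/(R(-331, -886) + u(P(-26, 22))) = 1/((-452 - 886) + (sqrt(2)*sqrt(22))*(-601 + sqrt(2)*sqrt(22))) = 1/(-1338 + (2*sqrt(11))*(-601 + 2*sqrt(11))) = 1/(-1338 + 2*sqrt(11)*(-601 + 2*sqrt(11)))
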